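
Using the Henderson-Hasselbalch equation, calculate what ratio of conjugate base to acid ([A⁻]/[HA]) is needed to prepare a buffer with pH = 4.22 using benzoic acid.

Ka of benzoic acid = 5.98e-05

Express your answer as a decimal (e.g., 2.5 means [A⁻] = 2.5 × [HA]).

pKa = -log(5.98e-05) = 4.2233. pH = pKa + log([A⁻]/[HA]), so log([A⁻]/[HA]) = pH − pKa = 4.22 − 4.2233 = -0.0033. [A⁻]/[HA] = 10^(-0.0033) = 0.992

[A⁻]/[HA] = 0.992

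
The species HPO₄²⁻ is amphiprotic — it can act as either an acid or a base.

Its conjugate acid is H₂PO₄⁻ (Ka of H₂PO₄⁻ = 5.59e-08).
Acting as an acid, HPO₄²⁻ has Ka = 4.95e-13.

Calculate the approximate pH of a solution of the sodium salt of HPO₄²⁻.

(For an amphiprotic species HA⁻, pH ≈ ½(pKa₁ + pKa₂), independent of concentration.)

pKa₁ = -log(5.59e-08) = 7.25; pKa₂ = -log(4.95e-13) = 12.31. For an amphiprotic species, pH ≈ ½(pKa₁ + pKa₂) = ½(7.25 + 12.31) = 9.78.

pH = 9.78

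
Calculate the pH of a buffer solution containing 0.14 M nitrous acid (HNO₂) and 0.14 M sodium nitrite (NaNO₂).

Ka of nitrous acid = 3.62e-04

pKa = -log(3.62e-04) = 3.44. pH = pKa + log([A⁻]/[HA]) = 3.44 + log(0.14/0.14)

pH = 3.44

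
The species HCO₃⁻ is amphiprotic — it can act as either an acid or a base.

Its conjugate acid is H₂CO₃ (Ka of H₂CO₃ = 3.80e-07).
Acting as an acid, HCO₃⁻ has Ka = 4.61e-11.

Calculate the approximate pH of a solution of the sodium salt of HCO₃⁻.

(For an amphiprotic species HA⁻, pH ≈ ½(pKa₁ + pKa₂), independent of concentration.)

pKa₁ = -log(3.80e-07) = 6.42; pKa₂ = -log(4.61e-11) = 10.34. For an amphiprotic species, pH ≈ ½(pKa₁ + pKa₂) = ½(6.42 + 10.34) = 8.38.

pH = 8.38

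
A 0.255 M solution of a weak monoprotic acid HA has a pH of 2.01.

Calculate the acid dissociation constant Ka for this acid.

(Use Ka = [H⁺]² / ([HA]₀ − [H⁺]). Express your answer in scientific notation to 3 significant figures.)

[H⁺] = 10^(−pH) = 10^(−2.01) = 9.772e-03 M. For HA ⇌ H⁺ + A⁻, Ka = [H⁺][A⁻]/[HA] = [H⁺]² / ([HA]₀ − [H⁺]) = (9.772e-03)² / (0.255 − 9.772e-03) = 3.89e-04.

K_a = 3.89e-04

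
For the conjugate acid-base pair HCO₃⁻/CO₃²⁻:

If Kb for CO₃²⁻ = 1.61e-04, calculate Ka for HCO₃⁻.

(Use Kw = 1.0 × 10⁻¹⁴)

For a conjugate pair Ka × Kb = Kw, so Ka = Kw/Kb = 1.0 × 10⁻¹⁴ / 1.61e-04 = 6.21e-11.

K_a = 6.21e-11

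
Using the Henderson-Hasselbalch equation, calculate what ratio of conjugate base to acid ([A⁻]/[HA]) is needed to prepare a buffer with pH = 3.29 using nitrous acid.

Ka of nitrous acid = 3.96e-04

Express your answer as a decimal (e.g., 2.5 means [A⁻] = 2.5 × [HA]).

pKa = -log(3.96e-04) = 3.4023. pH = pKa + log([A⁻]/[HA]), so log([A⁻]/[HA]) = pH − pKa = 3.29 − 3.4023 = -0.1123. [A⁻]/[HA] = 10^(-0.1123) = 0.772

[A⁻]/[HA] = 0.772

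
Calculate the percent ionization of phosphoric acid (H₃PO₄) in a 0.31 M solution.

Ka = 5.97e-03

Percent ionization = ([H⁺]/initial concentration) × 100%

Using Ka equilibrium: x² + Ka×x - Ka×C = 0. Solving: [H⁺] = 4.0138e-02. Percent = (4.0138e-02/0.31) × 100

Percent ionization = 12.9%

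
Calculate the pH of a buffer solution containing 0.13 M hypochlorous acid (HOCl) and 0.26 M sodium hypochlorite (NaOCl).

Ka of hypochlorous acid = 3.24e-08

pKa = -log(3.24e-08) = 7.49. pH = pKa + log([A⁻]/[HA]) = 7.49 + log(0.26/0.13)

pH = 7.79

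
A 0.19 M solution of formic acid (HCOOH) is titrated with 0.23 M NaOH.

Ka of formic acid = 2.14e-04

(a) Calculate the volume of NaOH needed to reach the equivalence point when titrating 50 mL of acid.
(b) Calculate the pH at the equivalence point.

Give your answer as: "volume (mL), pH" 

moles acid = 0.19 × 50/1000 = 0.0095 mol; V_base = moles/0.23 × 1000 = 41.3 mL. At equivalence only the conjugate base is present: [A⁻] = 0.0095/0.091 = 1.0405e-01 M. Kb = Kw/Ka = 4.67e-11; [OH⁻] = √(Kb × [A⁻]) = 2.2050e-06; pOH = 5.66; pH = 14 - pOH = 8.34.

V = 41.3 mL, pH = 8.34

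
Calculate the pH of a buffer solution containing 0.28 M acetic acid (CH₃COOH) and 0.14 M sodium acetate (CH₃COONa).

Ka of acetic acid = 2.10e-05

pKa = -log(2.10e-05) = 4.68. pH = pKa + log([A⁻]/[HA]) = 4.68 + log(0.14/0.28)

pH = 4.38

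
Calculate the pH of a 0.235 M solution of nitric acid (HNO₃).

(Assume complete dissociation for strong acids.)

[H⁺] = 0.235 M for strong acid. pH = -log[H⁺] = -log(0.235)

pH = 0.63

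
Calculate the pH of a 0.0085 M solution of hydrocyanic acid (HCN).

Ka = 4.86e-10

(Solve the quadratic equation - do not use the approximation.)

x² + Ka×x - Ka×C = 0. Using quadratic formula: [H⁺] = 2.0322e-06

pH = 5.69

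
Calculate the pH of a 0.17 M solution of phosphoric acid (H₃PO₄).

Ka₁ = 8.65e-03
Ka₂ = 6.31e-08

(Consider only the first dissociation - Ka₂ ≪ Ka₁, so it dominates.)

First dissociation dominates. From Ka₁ = [H⁺][HA⁻]/[H₂A], x² + Ka₁·x − Ka₁·C = 0 with C = 0.17 M and Ka₁ = 8.65e-03. Solving: [H⁺] = (−Ka₁ + √(Ka₁² + 4·Ka₁·C)) / 2 = 3.4265e-02 M. pH = -log(3.4265e-02) = 1.47.

pH = 1.47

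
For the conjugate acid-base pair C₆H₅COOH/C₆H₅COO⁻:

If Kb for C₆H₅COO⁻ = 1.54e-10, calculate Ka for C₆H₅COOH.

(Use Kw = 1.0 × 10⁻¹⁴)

For a conjugate pair Ka × Kb = Kw, so Ka = Kw/Kb = 1.0 × 10⁻¹⁴ / 1.54e-10 = 6.49e-05.

K_a = 6.49e-05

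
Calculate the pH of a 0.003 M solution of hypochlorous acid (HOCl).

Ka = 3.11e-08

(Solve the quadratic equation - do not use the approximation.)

x² + Ka×x - Ka×C = 0. Using quadratic formula: [H⁺] = 9.6437e-06

pH = 5.02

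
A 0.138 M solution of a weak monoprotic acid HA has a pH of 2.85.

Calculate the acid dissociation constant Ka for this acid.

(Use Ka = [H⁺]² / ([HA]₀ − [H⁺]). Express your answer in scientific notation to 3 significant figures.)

[H⁺] = 10^(−pH) = 10^(−2.85) = 1.413e-03 M. For HA ⇌ H⁺ + A⁻, Ka = [H⁺][A⁻]/[HA] = [H⁺]² / ([HA]₀ − [H⁺]) = (1.413e-03)² / (0.138 − 1.413e-03) = 1.46e-05.

K_a = 1.46e-05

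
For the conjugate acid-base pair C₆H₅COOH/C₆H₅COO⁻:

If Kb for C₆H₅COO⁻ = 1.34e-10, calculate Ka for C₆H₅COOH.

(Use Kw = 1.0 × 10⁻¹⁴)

For a conjugate pair Ka × Kb = Kw, so Ka = Kw/Kb = 1.0 × 10⁻¹⁴ / 1.34e-10 = 7.46e-05.

K_a = 7.46e-05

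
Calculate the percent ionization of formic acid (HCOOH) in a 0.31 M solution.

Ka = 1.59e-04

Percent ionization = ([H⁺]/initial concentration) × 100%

Using Ka equilibrium: x² + Ka×x - Ka×C = 0. Solving: [H⁺] = 6.9416e-03. Percent = (6.9416e-03/0.31) × 100

Percent ionization = 2.24%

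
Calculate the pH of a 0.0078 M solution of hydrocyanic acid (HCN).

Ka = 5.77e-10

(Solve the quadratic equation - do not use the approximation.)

x² + Ka×x - Ka×C = 0. Using quadratic formula: [H⁺] = 2.1212e-06

pH = 5.67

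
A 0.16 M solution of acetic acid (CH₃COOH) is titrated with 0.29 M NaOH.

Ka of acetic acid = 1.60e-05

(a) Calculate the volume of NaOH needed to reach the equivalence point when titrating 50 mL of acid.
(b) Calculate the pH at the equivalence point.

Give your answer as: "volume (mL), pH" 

moles acid = 0.16 × 50/1000 = 0.008 mol; V_base = moles/0.29 × 1000 = 27.6 mL. At equivalence only the conjugate base is present: [A⁻] = 0.008/0.078 = 1.0311e-01 M. Kb = Kw/Ka = 6.25e-10; [OH⁻] = √(Kb × [A⁻]) = 8.0277e-06; pOH = 5.10; pH = 14 - pOH = 8.90.

V = 27.6 mL, pH = 8.90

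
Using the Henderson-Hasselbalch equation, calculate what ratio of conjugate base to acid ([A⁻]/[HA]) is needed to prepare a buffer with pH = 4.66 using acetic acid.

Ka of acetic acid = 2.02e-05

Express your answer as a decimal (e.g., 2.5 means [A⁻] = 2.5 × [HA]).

pKa = -log(2.02e-05) = 4.6946. pH = pKa + log([A⁻]/[HA]), so log([A⁻]/[HA]) = pH − pKa = 4.66 − 4.6946 = -0.0346. [A⁻]/[HA] = 10^(-0.0346) = 0.923

[A⁻]/[HA] = 0.923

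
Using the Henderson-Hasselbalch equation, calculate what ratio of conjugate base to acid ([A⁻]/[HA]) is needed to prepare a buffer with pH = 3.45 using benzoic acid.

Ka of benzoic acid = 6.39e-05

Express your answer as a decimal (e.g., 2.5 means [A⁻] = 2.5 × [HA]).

pKa = -log(6.39e-05) = 4.1945. pH = pKa + log([A⁻]/[HA]), so log([A⁻]/[HA]) = pH − pKa = 3.45 − 4.1945 = -0.7445. [A⁻]/[HA] = 10^(-0.7445) = 0.180

[A⁻]/[HA] = 0.180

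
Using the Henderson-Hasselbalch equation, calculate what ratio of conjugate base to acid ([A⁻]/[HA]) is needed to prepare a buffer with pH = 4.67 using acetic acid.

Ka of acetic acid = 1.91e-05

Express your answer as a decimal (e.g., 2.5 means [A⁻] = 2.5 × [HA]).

pKa = -log(1.91e-05) = 4.7190. pH = pKa + log([A⁻]/[HA]), so log([A⁻]/[HA]) = pH − pKa = 4.67 − 4.7190 = -0.0490. [A⁻]/[HA] = 10^(-0.0490) = 0.893

[A⁻]/[HA] = 0.893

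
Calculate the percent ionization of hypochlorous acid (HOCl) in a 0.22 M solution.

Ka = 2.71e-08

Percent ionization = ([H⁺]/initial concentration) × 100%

Using Ka equilibrium: x² + Ka×x - Ka×C = 0. Solving: [H⁺] = 7.7200e-05. Percent = (7.7200e-05/0.22) × 100

Percent ionization = 0.0351%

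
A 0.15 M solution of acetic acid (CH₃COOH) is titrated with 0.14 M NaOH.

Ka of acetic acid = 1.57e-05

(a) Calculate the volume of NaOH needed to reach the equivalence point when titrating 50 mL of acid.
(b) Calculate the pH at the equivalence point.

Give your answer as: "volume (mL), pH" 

moles acid = 0.15 × 50/1000 = 0.0075 mol; V_base = moles/0.14 × 1000 = 53.6 mL. At equivalence only the conjugate base is present: [A⁻] = 0.0075/0.104 = 7.2414e-02 M. Kb = Kw/Ka = 6.37e-10; [OH⁻] = √(Kb × [A⁻]) = 6.7914e-06; pOH = 5.17; pH = 14 - pOH = 8.83.

V = 53.6 mL, pH = 8.83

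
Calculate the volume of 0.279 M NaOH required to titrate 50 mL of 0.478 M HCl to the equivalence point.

At equivalence: moles acid = moles base. moles HCl = 0.478 × 50/1000 = 0.0239 mol. V_base = moles / 0.279 × 1000 = 85.7 mL.

V_{base} = 85.7 mL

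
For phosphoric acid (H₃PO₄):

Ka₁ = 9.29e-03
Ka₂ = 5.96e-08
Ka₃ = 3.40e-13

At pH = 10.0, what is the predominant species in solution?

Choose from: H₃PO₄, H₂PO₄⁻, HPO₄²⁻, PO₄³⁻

pKa₁ = 2.03, pKa₂ = 7.22, pKa₃ = 12.47. For a polyprotic acid the predominant species crosses at each pKa: below pKa_n the protonated form dominates, above it the deprotonated form does. At pH = 10.0, the predominant species is HPO₄²⁻.

HPO₄²⁻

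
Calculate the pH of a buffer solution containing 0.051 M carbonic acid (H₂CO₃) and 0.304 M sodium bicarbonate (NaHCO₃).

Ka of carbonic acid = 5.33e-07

pKa = -log(5.33e-07) = 6.27. pH = pKa + log([A⁻]/[HA]) = 6.27 + log(0.304/0.051)

pH = 7.05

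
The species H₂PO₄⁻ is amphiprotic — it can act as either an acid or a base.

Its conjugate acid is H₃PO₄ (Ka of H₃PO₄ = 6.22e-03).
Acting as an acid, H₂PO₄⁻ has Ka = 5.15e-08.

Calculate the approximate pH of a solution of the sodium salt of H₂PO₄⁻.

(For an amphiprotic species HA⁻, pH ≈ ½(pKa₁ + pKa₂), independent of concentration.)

pKa₁ = -log(6.22e-03) = 2.21; pKa₂ = -log(5.15e-08) = 7.29. For an amphiprotic species, pH ≈ ½(pKa₁ + pKa₂) = ½(2.21 + 7.29) = 4.75.

pH = 4.75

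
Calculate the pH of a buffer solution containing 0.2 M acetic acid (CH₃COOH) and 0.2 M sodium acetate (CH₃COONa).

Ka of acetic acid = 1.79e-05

pKa = -log(1.79e-05) = 4.75. pH = pKa + log([A⁻]/[HA]) = 4.75 + log(0.2/0.2)

pH = 4.75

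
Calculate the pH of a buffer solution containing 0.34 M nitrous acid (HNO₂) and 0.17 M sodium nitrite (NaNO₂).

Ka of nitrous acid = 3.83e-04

pKa = -log(3.83e-04) = 3.42. pH = pKa + log([A⁻]/[HA]) = 3.42 + log(0.17/0.34)

pH = 3.12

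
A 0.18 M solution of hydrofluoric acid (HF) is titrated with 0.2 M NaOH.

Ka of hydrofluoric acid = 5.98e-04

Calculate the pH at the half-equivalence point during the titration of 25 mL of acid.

At half-equivalence [HA] = [A⁻], so Henderson-Hasselbalch gives pH = pKa = -log(5.98e-04) = 3.22.

pH = pKa = 3.22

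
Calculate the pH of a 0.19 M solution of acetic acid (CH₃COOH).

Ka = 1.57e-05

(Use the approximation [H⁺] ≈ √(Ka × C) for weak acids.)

[H⁺] = √(Ka × C) = √(1.57e-05 × 0.19) = 1.7271e-03. pH = -log(1.7271e-03)

pH = 2.76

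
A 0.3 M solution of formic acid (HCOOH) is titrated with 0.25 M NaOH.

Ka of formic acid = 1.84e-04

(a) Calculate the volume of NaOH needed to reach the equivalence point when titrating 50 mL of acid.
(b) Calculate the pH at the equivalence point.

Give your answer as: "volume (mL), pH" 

moles acid = 0.3 × 50/1000 = 0.015 mol; V_base = moles/0.25 × 1000 = 60.0 mL. At equivalence only the conjugate base is present: [A⁻] = 0.015/0.110 = 1.3636e-01 M. Kb = Kw/Ka = 5.43e-11; [OH⁻] = √(Kb × [A⁻]) = 2.7223e-06; pOH = 5.57; pH = 14 - pOH = 8.43.

V = 60.0 mL, pH = 8.43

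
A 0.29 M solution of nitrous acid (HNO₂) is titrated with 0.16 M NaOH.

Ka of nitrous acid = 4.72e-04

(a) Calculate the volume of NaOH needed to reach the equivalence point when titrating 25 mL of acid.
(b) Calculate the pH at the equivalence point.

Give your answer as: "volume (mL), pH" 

moles acid = 0.29 × 25/1000 = 0.00725 mol; V_base = moles/0.16 × 1000 = 45.3 mL. At equivalence only the conjugate base is present: [A⁻] = 0.00725/0.070 = 1.0311e-01 M. Kb = Kw/Ka = 2.12e-11; [OH⁻] = √(Kb × [A⁻]) = 1.4780e-06; pOH = 5.83; pH = 14 - pOH = 8.17.

V = 45.3 mL, pH = 8.17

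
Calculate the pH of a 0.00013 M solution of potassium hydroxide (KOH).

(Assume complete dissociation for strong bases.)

[OH⁻] = 0.00013 M for strong base. pOH = -log[OH⁻] = 3.89, pH = 14 - pOH

pH = 10.11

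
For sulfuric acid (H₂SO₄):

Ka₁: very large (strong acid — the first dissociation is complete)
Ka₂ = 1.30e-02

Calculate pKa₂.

pKa₂ = -log(Ka₂) = -log(1.30e-02) = 1.89.

pK_{a2} = 1.89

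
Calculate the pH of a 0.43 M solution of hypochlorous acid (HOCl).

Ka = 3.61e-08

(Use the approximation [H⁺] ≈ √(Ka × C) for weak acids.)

[H⁺] = √(Ka × C) = √(3.61e-08 × 0.43) = 1.2459e-04. pH = -log(1.2459e-04)

pH = 3.90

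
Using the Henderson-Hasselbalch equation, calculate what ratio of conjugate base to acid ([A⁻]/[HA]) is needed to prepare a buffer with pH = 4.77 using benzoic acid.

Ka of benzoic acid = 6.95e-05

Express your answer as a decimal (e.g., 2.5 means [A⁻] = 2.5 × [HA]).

pKa = -log(6.95e-05) = 4.1580. pH = pKa + log([A⁻]/[HA]), so log([A⁻]/[HA]) = pH − pKa = 4.77 − 4.1580 = 0.6120. [A⁻]/[HA] = 10^(0.6120) = 4.09

[A⁻]/[HA] = 4.09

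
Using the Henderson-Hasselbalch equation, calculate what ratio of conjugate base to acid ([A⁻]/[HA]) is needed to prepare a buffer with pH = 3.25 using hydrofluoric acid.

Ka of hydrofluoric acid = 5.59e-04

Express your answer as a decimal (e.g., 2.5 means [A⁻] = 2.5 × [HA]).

pKa = -log(5.59e-04) = 3.2526. pH = pKa + log([A⁻]/[HA]), so log([A⁻]/[HA]) = pH − pKa = 3.25 − 3.2526 = -0.0026. [A⁻]/[HA] = 10^(-0.0026) = 0.994

[A⁻]/[HA] = 0.994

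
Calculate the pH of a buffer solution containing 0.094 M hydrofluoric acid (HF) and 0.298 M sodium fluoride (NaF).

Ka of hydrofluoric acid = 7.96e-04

pKa = -log(7.96e-04) = 3.10. pH = pKa + log([A⁻]/[HA]) = 3.10 + log(0.298/0.094)

pH = 3.60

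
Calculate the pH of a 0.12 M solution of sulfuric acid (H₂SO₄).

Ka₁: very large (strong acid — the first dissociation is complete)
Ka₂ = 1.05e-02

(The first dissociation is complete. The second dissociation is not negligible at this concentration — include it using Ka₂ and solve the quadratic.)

First dissociation is complete: [H⁺]₀ = [HSO₄⁻]₀ = C = 0.12 M. Second dissociation HSO₄⁻ ⇌ H⁺ + SO₄²⁻: let x = [SO₄²⁻]. Ka₂ = (C + x)·x / (C − x) = 1.05e-02 → x² + (C + Ka₂)·x − Ka₂·C = 0 → x² + 0.13050·x − 1.260e-03 = 0. x = (−0.13050 + √(0.13050² + 4 × 1.260e-03)) / 2 = 9.0303e-03 M. [H⁺] = C + x = 0.12 + 9.0303e-03 = 1.2903e-01 M. pH = -log(1.2903e-01) = 0.89.

pH = 0.89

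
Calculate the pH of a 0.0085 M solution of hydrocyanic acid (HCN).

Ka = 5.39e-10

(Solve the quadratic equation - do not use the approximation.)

x² + Ka×x - Ka×C = 0. Using quadratic formula: [H⁺] = 2.1402e-06

pH = 5.67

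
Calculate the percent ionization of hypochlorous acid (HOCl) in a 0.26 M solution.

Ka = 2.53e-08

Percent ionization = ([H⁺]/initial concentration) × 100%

Using Ka equilibrium: x² + Ka×x - Ka×C = 0. Solving: [H⁺] = 8.1092e-05. Percent = (8.1092e-05/0.26) × 100

Percent ionization = 0.0312%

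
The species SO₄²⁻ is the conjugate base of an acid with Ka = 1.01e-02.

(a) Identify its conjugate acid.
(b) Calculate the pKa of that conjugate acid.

(a) The conjugate acid is formed by adding one H⁺ to SO₄²⁻, giving HSO₄⁻. (b) pKa = -log(Ka) = -log(1.01e-02) = 2.00.

Conjugate acid: HSO₄⁻; pK_a = 2.00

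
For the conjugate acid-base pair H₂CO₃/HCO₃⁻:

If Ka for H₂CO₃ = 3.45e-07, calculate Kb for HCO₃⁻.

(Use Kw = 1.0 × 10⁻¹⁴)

For a conjugate pair Ka × Kb = Kw, so Kb = Kw/Ka = 1.0 × 10⁻¹⁴ / 3.45e-07 = 2.90e-08.

K_b = 2.90e-08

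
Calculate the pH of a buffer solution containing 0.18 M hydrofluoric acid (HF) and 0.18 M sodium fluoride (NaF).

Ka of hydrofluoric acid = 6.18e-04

pKa = -log(6.18e-04) = 3.21. pH = pKa + log([A⁻]/[HA]) = 3.21 + log(0.18/0.18)

pH = 3.21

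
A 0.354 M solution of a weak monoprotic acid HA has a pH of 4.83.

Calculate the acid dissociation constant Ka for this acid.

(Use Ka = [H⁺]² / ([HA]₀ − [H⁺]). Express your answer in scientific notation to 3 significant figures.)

[H⁺] = 10^(−pH) = 10^(−4.83) = 1.479e-05 M. For HA ⇌ H⁺ + A⁻, Ka = [H⁺][A⁻]/[HA] = [H⁺]² / ([HA]₀ − [H⁺]) = (1.479e-05)² / (0.354 − 1.479e-05) = 6.18e-10.

K_a = 6.18e-10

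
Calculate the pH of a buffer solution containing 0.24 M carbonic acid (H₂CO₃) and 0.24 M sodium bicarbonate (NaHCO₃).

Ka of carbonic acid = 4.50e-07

pKa = -log(4.50e-07) = 6.35. pH = pKa + log([A⁻]/[HA]) = 6.35 + log(0.24/0.24)

pH = 6.35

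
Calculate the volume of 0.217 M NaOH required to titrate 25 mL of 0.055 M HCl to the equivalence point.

At equivalence: moles acid = moles base. moles HCl = 0.055 × 25/1000 = 0.001375 mol. V_base = moles / 0.217 × 1000 = 6.3 mL.

V_{base} = 6.3 mL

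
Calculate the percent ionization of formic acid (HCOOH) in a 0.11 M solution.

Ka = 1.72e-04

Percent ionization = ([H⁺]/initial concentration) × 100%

Using Ka equilibrium: x² + Ka×x - Ka×C = 0. Solving: [H⁺] = 4.2646e-03. Percent = (4.2646e-03/0.11) × 100

Percent ionization = 3.88%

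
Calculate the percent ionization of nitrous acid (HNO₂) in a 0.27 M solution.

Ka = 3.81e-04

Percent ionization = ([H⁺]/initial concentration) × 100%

Using Ka equilibrium: x² + Ka×x - Ka×C = 0. Solving: [H⁺] = 9.9538e-03. Percent = (9.9538e-03/0.27) × 100

Percent ionization = 3.69%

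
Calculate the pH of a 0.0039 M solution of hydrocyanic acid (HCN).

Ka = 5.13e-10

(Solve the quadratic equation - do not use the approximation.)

x² + Ka×x - Ka×C = 0. Using quadratic formula: [H⁺] = 1.4142e-06

pH = 5.85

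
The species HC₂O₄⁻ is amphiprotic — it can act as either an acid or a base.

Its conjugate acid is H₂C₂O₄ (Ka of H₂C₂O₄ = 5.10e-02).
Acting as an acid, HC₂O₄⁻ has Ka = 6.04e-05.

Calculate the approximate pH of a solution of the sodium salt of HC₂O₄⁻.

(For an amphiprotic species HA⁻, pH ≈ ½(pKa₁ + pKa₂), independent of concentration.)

pKa₁ = -log(5.10e-02) = 1.29; pKa₂ = -log(6.04e-05) = 4.22. For an amphiprotic species, pH ≈ ½(pKa₁ + pKa₂) = ½(1.29 + 4.22) = 2.76.

pH = 2.76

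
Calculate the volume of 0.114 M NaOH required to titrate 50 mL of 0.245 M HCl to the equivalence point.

At equivalence: moles acid = moles base. moles HCl = 0.245 × 50/1000 = 0.01225 mol. V_base = moles / 0.114 × 1000 = 107.5 mL.

V_{base} = 107.5 mL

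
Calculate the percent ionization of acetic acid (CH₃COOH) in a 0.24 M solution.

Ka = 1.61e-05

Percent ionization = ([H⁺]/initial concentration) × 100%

Using Ka equilibrium: x² + Ka×x - Ka×C = 0. Solving: [H⁺] = 1.9577e-03. Percent = (1.9577e-03/0.24) × 100

Percent ionization = 0.816%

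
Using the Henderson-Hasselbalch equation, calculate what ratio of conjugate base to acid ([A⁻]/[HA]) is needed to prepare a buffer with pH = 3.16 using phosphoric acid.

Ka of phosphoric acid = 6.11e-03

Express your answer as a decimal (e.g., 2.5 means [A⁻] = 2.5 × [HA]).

pKa = -log(6.11e-03) = 2.2140. pH = pKa + log([A⁻]/[HA]), so log([A⁻]/[HA]) = pH − pKa = 3.16 − 2.2140 = 0.9460. [A⁻]/[HA] = 10^(0.9460) = 8.83

[A⁻]/[HA] = 8.83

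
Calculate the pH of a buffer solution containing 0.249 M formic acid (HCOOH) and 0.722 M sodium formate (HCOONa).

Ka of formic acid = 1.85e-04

pKa = -log(1.85e-04) = 3.73. pH = pKa + log([A⁻]/[HA]) = 3.73 + log(0.722/0.249)

pH = 4.20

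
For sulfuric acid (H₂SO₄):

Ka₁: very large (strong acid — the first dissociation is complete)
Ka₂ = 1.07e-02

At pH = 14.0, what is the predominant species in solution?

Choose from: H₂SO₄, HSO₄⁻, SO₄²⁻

The first dissociation is complete, so H₂SO₄ itself is never the predominant species in water; pKa₂ = -log(1.07e-02) = 1.97. For a polyprotic acid the predominant species crosses at each pKa: below pKa_n the protonated form dominates, above it the deprotonated form does. At pH = 14.0, the predominant species is SO₄²⁻.

SO₄²⁻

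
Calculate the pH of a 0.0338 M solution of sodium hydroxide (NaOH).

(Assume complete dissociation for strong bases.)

[OH⁻] = 0.0338 M for strong base. pOH = -log[OH⁻] = 1.47, pH = 14 - pOH

pH = 12.53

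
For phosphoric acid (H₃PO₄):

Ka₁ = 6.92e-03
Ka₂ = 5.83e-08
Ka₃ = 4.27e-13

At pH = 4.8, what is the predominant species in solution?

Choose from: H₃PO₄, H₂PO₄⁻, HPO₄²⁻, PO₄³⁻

pKa₁ = 2.16, pKa₂ = 7.23, pKa₃ = 12.37. For a polyprotic acid the predominant species crosses at each pKa: below pKa_n the protonated form dominates, above it the deprotonated form does. At pH = 4.8, the predominant species is H₂PO₄⁻.

H₂PO₄⁻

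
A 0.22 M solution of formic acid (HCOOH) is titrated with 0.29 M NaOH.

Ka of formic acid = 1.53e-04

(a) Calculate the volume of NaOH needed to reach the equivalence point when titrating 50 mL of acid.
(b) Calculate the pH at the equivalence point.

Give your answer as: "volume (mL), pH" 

moles acid = 0.22 × 50/1000 = 0.011 mol; V_base = moles/0.29 × 1000 = 37.9 mL. At equivalence only the conjugate base is present: [A⁻] = 0.011/0.088 = 1.2510e-01 M. Kb = Kw/Ka = 6.54e-11; [OH⁻] = √(Kb × [A⁻]) = 2.8594e-06; pOH = 5.54; pH = 14 - pOH = 8.46.

V = 37.9 mL, pH = 8.46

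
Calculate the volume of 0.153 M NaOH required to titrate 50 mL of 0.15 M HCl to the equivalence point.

At equivalence: moles acid = moles base. moles HCl = 0.15 × 50/1000 = 0.0075 mol. V_base = moles / 0.153 × 1000 = 49.0 mL.

V_{base} = 49.0 mL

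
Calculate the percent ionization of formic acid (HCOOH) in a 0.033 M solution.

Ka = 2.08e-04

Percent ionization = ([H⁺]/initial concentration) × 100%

Using Ka equilibrium: x² + Ka×x - Ka×C = 0. Solving: [H⁺] = 2.5180e-03. Percent = (2.5180e-03/0.033) × 100

Percent ionization = 7.63%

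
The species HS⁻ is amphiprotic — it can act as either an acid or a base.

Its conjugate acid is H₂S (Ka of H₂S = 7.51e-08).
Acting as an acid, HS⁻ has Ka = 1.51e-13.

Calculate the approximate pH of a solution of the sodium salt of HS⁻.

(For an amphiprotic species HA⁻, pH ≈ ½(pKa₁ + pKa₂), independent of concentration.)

pKa₁ = -log(7.51e-08) = 7.12; pKa₂ = -log(1.51e-13) = 12.82. For an amphiprotic species, pH ≈ ½(pKa₁ + pKa₂) = ½(7.12 + 12.82) = 9.97.

pH = 9.97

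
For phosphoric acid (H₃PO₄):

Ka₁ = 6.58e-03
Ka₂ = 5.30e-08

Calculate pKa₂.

pKa₂ = -log(Ka₂) = -log(5.30e-08) = 7.28.

pK_{a2} = 7.28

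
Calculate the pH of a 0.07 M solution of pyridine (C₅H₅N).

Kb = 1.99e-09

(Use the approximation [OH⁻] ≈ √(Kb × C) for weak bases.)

[OH⁻] = √(Kb × C) = √(1.99e-09 × 0.07) = 1.1803e-05. pOH = 4.93, pH = 14 - pOH

pH = 9.07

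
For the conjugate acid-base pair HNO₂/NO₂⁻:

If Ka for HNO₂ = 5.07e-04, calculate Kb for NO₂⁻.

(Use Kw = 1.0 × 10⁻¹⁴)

For a conjugate pair Ka × Kb = Kw, so Kb = Kw/Ka = 1.0 × 10⁻¹⁴ / 5.07e-04 = 1.97e-11.

K_b = 1.97e-11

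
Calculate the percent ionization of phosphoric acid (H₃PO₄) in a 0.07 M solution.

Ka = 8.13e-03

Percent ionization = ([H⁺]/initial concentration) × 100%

Using Ka equilibrium: x² + Ka×x - Ka×C = 0. Solving: [H⁺] = 2.0135e-02. Percent = (2.0135e-02/0.07) × 100

Percent ionization = 28.8%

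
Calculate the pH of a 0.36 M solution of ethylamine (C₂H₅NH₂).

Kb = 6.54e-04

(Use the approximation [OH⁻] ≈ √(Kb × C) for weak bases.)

[OH⁻] = √(Kb × C) = √(6.54e-04 × 0.36) = 1.5344e-02. pOH = 1.81, pH = 14 - pOH

pH = 12.19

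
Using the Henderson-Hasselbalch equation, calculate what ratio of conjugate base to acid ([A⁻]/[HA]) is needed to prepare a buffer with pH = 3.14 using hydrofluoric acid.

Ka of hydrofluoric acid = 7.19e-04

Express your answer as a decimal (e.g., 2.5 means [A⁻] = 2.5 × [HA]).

pKa = -log(7.19e-04) = 3.1433. pH = pKa + log([A⁻]/[HA]), so log([A⁻]/[HA]) = pH − pKa = 3.14 − 3.1433 = -0.0033. [A⁻]/[HA] = 10^(-0.0033) = 0.992

[A⁻]/[HA] = 0.992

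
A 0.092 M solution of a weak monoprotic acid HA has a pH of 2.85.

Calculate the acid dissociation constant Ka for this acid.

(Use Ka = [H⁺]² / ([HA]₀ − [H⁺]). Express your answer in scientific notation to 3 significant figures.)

[H⁺] = 10^(−pH) = 10^(−2.85) = 1.413e-03 M. For HA ⇌ H⁺ + A⁻, Ka = [H⁺][A⁻]/[HA] = [H⁺]² / ([HA]₀ − [H⁺]) = (1.413e-03)² / (0.092 − 1.413e-03) = 2.20e-05.

K_a = 2.20e-05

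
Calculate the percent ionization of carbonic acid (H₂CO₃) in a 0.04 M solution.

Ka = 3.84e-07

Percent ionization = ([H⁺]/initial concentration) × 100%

Using Ka equilibrium: x² + Ka×x - Ka×C = 0. Solving: [H⁺] = 1.2374e-04. Percent = (1.2374e-04/0.04) × 100

Percent ionization = 0.309%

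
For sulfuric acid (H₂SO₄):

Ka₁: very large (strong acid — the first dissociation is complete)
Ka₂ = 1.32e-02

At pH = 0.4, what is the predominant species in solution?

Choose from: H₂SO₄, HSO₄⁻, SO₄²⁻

The first dissociation is complete, so H₂SO₄ itself is never the predominant species in water; pKa₂ = -log(1.32e-02) = 1.88. For a polyprotic acid the predominant species crosses at each pKa: below pKa_n the protonated form dominates, above it the deprotonated form does. At pH = 0.4, the predominant species is HSO₄⁻.

HSO₄⁻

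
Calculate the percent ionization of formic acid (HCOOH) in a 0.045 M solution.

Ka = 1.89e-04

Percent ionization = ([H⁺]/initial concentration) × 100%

Using Ka equilibrium: x² + Ka×x - Ka×C = 0. Solving: [H⁺] = 2.8234e-03. Percent = (2.8234e-03/0.045) × 100

Percent ionization = 6.27%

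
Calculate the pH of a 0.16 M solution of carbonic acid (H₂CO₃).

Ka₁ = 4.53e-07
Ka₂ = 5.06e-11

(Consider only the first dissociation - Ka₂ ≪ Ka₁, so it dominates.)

First dissociation dominates. From Ka₁ = [H⁺][HA⁻]/[H₂A], x² + Ka₁·x − Ka₁·C = 0 with C = 0.16 M and Ka₁ = 4.53e-07. Solving: [H⁺] = (−Ka₁ + √(Ka₁² + 4·Ka₁·C)) / 2 = 2.6899e-04 M. pH = -log(2.6899e-04) = 3.57.

pH = 3.57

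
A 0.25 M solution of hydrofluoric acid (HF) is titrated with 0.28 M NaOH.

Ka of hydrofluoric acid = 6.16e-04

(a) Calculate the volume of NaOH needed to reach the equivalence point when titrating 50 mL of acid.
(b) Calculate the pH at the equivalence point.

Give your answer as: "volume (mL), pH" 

moles acid = 0.25 × 50/1000 = 0.0125 mol; V_base = moles/0.28 × 1000 = 44.6 mL. At equivalence only the conjugate base is present: [A⁻] = 0.0125/0.095 = 1.3208e-01 M. Kb = Kw/Ka = 1.62e-11; [OH⁻] = √(Kb × [A⁻]) = 1.4643e-06; pOH = 5.83; pH = 14 - pOH = 8.17.

V = 44.6 mL, pH = 8.17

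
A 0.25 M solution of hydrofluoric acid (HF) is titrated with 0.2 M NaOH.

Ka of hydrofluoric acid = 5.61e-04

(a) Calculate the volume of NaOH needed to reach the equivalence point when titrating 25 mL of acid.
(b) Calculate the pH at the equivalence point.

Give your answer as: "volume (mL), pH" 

moles acid = 0.25 × 25/1000 = 0.00625 mol; V_base = moles/0.2 × 1000 = 31.2 mL. At equivalence only the conjugate base is present: [A⁻] = 0.00625/0.056 = 1.1111e-01 M. Kb = Kw/Ka = 1.78e-11; [OH⁻] = √(Kb × [A⁻]) = 1.4073e-06; pOH = 5.85; pH = 14 - pOH = 8.15.

V = 31.2 mL, pH = 8.15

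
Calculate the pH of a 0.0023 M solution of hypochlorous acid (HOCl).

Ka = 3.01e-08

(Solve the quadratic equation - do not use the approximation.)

x² + Ka×x - Ka×C = 0. Using quadratic formula: [H⁺] = 8.3054e-06

pH = 5.08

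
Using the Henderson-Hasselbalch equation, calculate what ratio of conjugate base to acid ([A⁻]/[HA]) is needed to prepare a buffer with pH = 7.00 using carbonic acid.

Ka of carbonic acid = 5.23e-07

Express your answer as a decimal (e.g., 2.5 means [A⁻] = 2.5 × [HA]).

pKa = -log(5.23e-07) = 6.2815. pH = pKa + log([A⁻]/[HA]), so log([A⁻]/[HA]) = pH − pKa = 7.00 − 6.2815 = 0.7185. [A⁻]/[HA] = 10^(0.7185) = 5.23

[A⁻]/[HA] = 5.23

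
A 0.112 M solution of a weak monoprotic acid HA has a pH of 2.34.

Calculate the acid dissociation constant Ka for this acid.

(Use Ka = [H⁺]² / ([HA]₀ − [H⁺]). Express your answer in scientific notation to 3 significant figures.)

[H⁺] = 10^(−pH) = 10^(−2.34) = 4.571e-03 M. For HA ⇌ H⁺ + A⁻, Ka = [H⁺][A⁻]/[HA] = [H⁺]² / ([HA]₀ − [H⁺]) = (4.571e-03)² / (0.112 − 4.571e-03) = 1.94e-04.

K_a = 1.94e-04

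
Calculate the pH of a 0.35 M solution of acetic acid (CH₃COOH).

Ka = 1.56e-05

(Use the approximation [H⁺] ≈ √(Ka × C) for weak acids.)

[H⁺] = √(Ka × C) = √(1.56e-05 × 0.35) = 2.3367e-03. pH = -log(2.3367e-03)

pH = 2.63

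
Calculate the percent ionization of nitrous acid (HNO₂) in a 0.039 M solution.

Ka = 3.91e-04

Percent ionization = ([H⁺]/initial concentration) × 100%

Using Ka equilibrium: x² + Ka×x - Ka×C = 0. Solving: [H⁺] = 3.7144e-03. Percent = (3.7144e-03/0.039) × 100

Percent ionization = 9.52%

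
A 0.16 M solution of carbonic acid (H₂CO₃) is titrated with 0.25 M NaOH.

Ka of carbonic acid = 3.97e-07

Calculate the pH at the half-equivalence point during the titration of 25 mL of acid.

At half-equivalence [HA] = [A⁻], so Henderson-Hasselbalch gives pH = pKa = -log(3.97e-07) = 6.40.

pH = pKa = 6.40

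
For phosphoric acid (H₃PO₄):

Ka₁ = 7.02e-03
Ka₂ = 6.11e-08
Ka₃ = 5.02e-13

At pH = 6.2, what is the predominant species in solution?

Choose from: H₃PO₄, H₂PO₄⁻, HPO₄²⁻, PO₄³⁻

pKa₁ = 2.15, pKa₂ = 7.21, pKa₃ = 12.30. For a polyprotic acid the predominant species crosses at each pKa: below pKa_n the protonated form dominates, above it the deprotonated form does. At pH = 6.2, the predominant species is H₂PO₄⁻.

H₂PO₄⁻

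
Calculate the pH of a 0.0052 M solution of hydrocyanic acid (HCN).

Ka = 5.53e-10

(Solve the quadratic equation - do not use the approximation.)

x² + Ka×x - Ka×C = 0. Using quadratic formula: [H⁺] = 1.6955e-06

pH = 5.77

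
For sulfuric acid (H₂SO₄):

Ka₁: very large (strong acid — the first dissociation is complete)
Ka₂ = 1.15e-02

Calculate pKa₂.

pKa₂ = -log(Ka₂) = -log(1.15e-02) = 1.94.

pK_{a2} = 1.94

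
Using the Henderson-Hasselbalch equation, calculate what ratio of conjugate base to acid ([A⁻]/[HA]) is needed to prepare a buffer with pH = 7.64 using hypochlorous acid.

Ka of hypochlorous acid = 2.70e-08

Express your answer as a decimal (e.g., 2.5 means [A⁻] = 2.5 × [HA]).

pKa = -log(2.70e-08) = 7.5686. pH = pKa + log([A⁻]/[HA]), so log([A⁻]/[HA]) = pH − pKa = 7.64 − 7.5686 = 0.0714. [A⁻]/[HA] = 10^(0.0714) = 1.18

[A⁻]/[HA] = 1.18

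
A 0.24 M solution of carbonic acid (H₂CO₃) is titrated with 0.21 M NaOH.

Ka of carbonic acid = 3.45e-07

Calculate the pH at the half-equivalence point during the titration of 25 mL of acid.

At half-equivalence [HA] = [A⁻], so Henderson-Hasselbalch gives pH = pKa = -log(3.45e-07) = 6.46.

pH = pKa = 6.46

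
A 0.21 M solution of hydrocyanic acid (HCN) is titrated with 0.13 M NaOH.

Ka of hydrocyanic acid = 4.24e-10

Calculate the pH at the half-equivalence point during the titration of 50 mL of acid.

At half-equivalence [HA] = [A⁻], so Henderson-Hasselbalch gives pH = pKa = -log(4.24e-10) = 9.37.

pH = pKa = 9.37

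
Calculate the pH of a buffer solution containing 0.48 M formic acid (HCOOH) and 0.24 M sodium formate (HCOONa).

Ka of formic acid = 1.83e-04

pKa = -log(1.83e-04) = 3.74. pH = pKa + log([A⁻]/[HA]) = 3.74 + log(0.24/0.48)

pH = 3.44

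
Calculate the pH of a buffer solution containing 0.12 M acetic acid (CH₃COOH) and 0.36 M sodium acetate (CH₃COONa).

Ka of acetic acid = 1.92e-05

pKa = -log(1.92e-05) = 4.72. pH = pKa + log([A⁻]/[HA]) = 4.72 + log(0.36/0.12)

pH = 5.19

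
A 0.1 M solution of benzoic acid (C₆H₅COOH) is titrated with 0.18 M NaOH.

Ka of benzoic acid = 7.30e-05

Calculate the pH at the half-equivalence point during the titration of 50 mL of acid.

At half-equivalence [HA] = [A⁻], so Henderson-Hasselbalch gives pH = pKa = -log(7.30e-05) = 4.14.

pH = pKa = 4.14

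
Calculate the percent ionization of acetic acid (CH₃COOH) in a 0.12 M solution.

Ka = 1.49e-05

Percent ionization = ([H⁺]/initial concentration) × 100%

Using Ka equilibrium: x² + Ka×x - Ka×C = 0. Solving: [H⁺] = 1.3297e-03. Percent = (1.3297e-03/0.12) × 100

Percent ionization = 1.11%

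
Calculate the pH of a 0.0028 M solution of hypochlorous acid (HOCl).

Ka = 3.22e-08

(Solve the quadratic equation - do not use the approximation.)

x² + Ka×x - Ka×C = 0. Using quadratic formula: [H⁺] = 9.4792e-06

pH = 5.02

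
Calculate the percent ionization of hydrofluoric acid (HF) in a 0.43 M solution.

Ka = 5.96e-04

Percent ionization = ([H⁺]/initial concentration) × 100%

Using Ka equilibrium: x² + Ka×x - Ka×C = 0. Solving: [H⁺] = 1.5714e-02. Percent = (1.5714e-02/0.43) × 100

Percent ionization = 3.65%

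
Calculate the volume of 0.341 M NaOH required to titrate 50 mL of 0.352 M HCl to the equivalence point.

At equivalence: moles acid = moles base. moles HCl = 0.352 × 50/1000 = 0.0176 mol. V_base = moles / 0.341 × 1000 = 51.6 mL.

V_{base} = 51.6 mL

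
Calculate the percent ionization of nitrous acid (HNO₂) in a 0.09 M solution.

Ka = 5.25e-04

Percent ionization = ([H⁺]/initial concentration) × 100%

Using Ka equilibrium: x² + Ka×x - Ka×C = 0. Solving: [H⁺] = 6.6164e-03. Percent = (6.6164e-03/0.09) × 100

Percent ionization = 7.35%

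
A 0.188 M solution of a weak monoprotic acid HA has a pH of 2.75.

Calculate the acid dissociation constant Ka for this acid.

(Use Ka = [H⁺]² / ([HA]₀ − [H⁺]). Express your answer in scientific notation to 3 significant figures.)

[H⁺] = 10^(−pH) = 10^(−2.75) = 1.778e-03 M. For HA ⇌ H⁺ + A⁻, Ka = [H⁺][A⁻]/[HA] = [H⁺]² / ([HA]₀ − [H⁺]) = (1.778e-03)² / (0.188 − 1.778e-03) = 1.70e-05.

K_a = 1.70e-05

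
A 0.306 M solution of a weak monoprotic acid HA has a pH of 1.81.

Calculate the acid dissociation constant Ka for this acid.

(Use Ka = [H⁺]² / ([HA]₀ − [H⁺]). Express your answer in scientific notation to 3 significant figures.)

[H⁺] = 10^(−pH) = 10^(−1.81) = 1.549e-02 M. For HA ⇌ H⁺ + A⁻, Ka = [H⁺][A⁻]/[HA] = [H⁺]² / ([HA]₀ − [H⁺]) = (1.549e-02)² / (0.306 − 1.549e-02) = 8.26e-04.

K_a = 8.26e-04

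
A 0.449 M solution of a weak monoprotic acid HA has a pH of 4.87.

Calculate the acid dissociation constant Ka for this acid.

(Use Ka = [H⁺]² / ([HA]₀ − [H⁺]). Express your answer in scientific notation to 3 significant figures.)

[H⁺] = 10^(−pH) = 10^(−4.87) = 1.349e-05 M. For HA ⇌ H⁺ + A⁻, Ka = [H⁺][A⁻]/[HA] = [H⁺]² / ([HA]₀ − [H⁺]) = (1.349e-05)² / (0.449 − 1.349e-05) = 4.05e-10.

K_a = 4.05e-10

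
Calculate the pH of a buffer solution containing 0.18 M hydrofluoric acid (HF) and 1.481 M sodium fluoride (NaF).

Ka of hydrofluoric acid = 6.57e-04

pKa = -log(6.57e-04) = 3.18. pH = pKa + log([A⁻]/[HA]) = 3.18 + log(1.481/0.18)

pH = 4.10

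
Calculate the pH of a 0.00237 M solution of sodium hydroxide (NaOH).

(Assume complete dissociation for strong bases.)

[OH⁻] = 0.00237 M for strong base. pOH = -log[OH⁻] = 2.63, pH = 14 - pOH

pH = 11.37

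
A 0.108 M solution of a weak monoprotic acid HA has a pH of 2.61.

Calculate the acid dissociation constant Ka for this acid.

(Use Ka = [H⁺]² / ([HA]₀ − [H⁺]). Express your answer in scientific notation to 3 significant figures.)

[H⁺] = 10^(−pH) = 10^(−2.61) = 2.455e-03 M. For HA ⇌ H⁺ + A⁻, Ka = [H⁺][A⁻]/[HA] = [H⁺]² / ([HA]₀ − [H⁺]) = (2.455e-03)² / (0.108 − 2.455e-03) = 5.71e-05.

K_a = 5.71e-05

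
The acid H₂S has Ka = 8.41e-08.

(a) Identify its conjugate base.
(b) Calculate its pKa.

(a) The conjugate base is formed by removing one H⁺ from H₂S, giving HS⁻. (b) pKa = -log(Ka) = -log(8.41e-08) = 7.08.

Conjugate base: HS⁻; pK_a = 7.08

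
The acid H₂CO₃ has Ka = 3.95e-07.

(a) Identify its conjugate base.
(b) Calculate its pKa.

(a) The conjugate base is formed by removing one H⁺ from H₂CO₃, giving HCO₃⁻. (b) pKa = -log(Ka) = -log(3.95e-07) = 6.40.

Conjugate base: HCO₃⁻; pK_a = 6.40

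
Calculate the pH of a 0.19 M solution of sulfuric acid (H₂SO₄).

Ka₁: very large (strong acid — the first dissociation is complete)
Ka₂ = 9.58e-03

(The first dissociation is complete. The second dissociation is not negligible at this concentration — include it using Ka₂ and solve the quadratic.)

First dissociation is complete: [H⁺]₀ = [HSO₄⁻]₀ = C = 0.19 M. Second dissociation HSO₄⁻ ⇌ H⁺ + SO₄²⁻: let x = [SO₄²⁻]. Ka₂ = (C + x)·x / (C − x) = 9.58e-03 → x² + (C + Ka₂)·x − Ka₂·C = 0 → x² + 0.19958·x − 1.820e-03 = 0. x = (−0.19958 + √(0.19958² + 4 × 1.820e-03)) / 2 = 8.7376e-03 M. [H⁺] = C + x = 0.19 + 8.7376e-03 = 1.9874e-01 M. pH = -log(1.9874e-01) = 0.70.

pH = 0.70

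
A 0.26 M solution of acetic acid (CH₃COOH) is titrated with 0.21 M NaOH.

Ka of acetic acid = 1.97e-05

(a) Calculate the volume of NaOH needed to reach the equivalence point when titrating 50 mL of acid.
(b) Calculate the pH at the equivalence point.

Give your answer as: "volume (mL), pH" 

moles acid = 0.26 × 50/1000 = 0.013 mol; V_base = moles/0.21 × 1000 = 61.9 mL. At equivalence only the conjugate base is present: [A⁻] = 0.013/0.112 = 1.1617e-01 M. Kb = Kw/Ka = 5.08e-10; [OH⁻] = √(Kb × [A⁻]) = 7.6792e-06; pOH = 5.11; pH = 14 - pOH = 8.89.

V = 61.9 mL, pH = 8.89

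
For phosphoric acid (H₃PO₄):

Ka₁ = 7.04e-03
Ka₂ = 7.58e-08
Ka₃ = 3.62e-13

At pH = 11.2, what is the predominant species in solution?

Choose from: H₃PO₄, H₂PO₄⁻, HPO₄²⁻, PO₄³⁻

pKa₁ = 2.15, pKa₂ = 7.12, pKa₃ = 12.44. For a polyprotic acid the predominant species crosses at each pKa: below pKa_n the protonated form dominates, above it the deprotonated form does. At pH = 11.2, the predominant species is HPO₄²⁻.

HPO₄²⁻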